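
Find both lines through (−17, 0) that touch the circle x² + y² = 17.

x + 4y = −17 and x − 4y = −17

A line y − (0) = m(x − (−17)) is tangent when its distance from (0, 0) is √17:
[m·(17) − (0)]² = 17(m² + 1)
16m² − 1 = 0, so m = −1/4 or m = 1/4.
With m = −1/4: x + 4y = −17. With m = 1/4: x − 4y = −17.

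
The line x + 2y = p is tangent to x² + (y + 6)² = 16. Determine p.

p = −12 ± 4√5

Tangency holds when the distance from the centre (0, −6) to the line equals the radius 4:
|1·0 + 2·(−6) − p| / √5 = 4
|p − (−12)| = 4√5.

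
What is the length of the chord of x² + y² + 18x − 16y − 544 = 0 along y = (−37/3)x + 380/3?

√1378

Express y = (380 − 37x)/3 and substitute into the circle:
1378x² − 26182x + 121264 = 0  ⟹  x² − 19x + 88 = 0
x = 11 or x = 8, giving (11, −9) and (8, 28).
|(11, −9) − (8, 28)| = √((3)² + (−37)²) = √1378.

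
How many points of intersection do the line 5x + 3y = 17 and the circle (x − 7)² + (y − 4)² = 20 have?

0

d² = (5·7 + 3·4 − (17))²/34 = 450/17; r² = 20.
Since d² > r², the line lies outside the circle.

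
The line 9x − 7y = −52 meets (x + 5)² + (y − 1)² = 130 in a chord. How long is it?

2√130

From the line, y = (52 + 9x)/7. Substituting:
130x² + 1300x − 3120 = 0  ⟹  x² + 10x − 24 = 0
x = 2 or x = −12, giving (2, 10) and (−12, −8).
Chord length = distance between (2, 10) and (−12, −8) = √520 = 2√130.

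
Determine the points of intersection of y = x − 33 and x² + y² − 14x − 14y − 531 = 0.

Substitute y = x − 33:
2x² − 94x + 1020 = 0  ⟹  x² − 47x + 510 = 0
x = 30 or x = 17, giving (30, −3) and (17, −16).

(17, −16) and (30, −3)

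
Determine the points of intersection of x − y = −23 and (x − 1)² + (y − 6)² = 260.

Substitute y = x + 23:
2x² + 32x + 30 = 0  ⟹  x² + 16x + 15 = 0
x = −1 or x = −15, giving (−1, 22) and (−15, 8).

(−15, 8) and (−1, 22)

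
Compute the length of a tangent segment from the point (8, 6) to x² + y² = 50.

With centre O = (0, 0), |OP|² = 100 and r² = 50.
By the tangent–radius right angle, tangent length = √(|PO|² − r²) = √50 = 5√2.

5√2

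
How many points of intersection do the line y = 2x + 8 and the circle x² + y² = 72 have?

2

Centre (0, 0), r² = 72. Distance² from centre to line = (8)²/5 = 64/5.
Since d² < r², the line cuts the circle twice.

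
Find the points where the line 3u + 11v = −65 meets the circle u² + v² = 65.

(−7, −4) and (4, −7)

From the line, v = (−65 − 3u)/11. Substituting:
130u² + 390u − 3640 = 0  ⟹  u² + 3u − 28 = 0
u = 4 or u = −7, giving (4, −7) and (−7, −4).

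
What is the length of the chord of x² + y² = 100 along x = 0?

20

The distance from (0, 0) to the line is 0, and r² = 100.
Chord = 2√(r² − d²) = 2·√(100) = 20.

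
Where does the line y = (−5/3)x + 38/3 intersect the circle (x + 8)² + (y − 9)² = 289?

Substitute y = (38 − 5x)/3:
34x² + 34x − 1904 = 0  ⟹  x² + x − 56 = 0
x = 7 or x = −8, giving (7, 1) and (−8, 26).

(−8, 26) and (7, 1)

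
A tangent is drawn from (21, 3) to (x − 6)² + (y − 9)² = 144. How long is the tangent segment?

3√13

With centre O = (6, 9), |OP|² = 261 and r² = 144.
By the tangent–radius right angle, tangent length = √(|PO|² − r²) = √117 = 3√13.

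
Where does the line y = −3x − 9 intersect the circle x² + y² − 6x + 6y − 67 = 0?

(−4, 3) and (1, −12)

Substitute y = −3x − 9:
10x² + 30x − 40 = 0  ⟹  x² + 3x − 4 = 0
x = 1 or x = −4, giving (1, −12) and (−4, 3).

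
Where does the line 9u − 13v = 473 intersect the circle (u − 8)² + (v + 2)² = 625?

From the line, v = (−473 + 9u)/13. Substituting:
250u² − 10750u + 105000 = 0  ⟹  u² − 43u + 420 = 0
u = 28 or u = 15, giving (28, −17) and (15, −26).

(15, −26) and (28, −17)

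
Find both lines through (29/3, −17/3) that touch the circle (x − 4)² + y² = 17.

4x + y = 33 and x + 4y = −13

A line y − (−17/3) = m(x − (29/3)) is tangent when its distance from (4, 0) is √17:
(−17/3m − (17/3))² = 17(m² + 1)
4m² + 17m + 4 = 0, so m = −4 or m = −1/4.
With m = −4: 4x + y = 33. With m = −1/4: x + 4y = −13.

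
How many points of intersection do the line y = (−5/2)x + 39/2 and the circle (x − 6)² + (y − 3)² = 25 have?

Centre (6, 3), r² = 25. Distance² from centre to line = (−3)²/29 = 9/29.
Since d² < r², the line cuts the circle twice.

2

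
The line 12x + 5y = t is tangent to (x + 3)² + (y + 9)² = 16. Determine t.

The line touches the circle iff its distance from (−3, −9) is 4:
|12·(−3) + 5·(−9) − t| / √169 = 4
|t − (−81)| = 4·13, so t = −29 or t = −133.

t = −133 or t = −29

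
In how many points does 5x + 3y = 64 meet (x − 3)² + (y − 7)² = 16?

Substituting the line into the circle gives 34x² − 484x + 1786 = 0.
Discriminant = (−484)² − 4·34·(1786) = −8640 < 0.
No real roots: the line does not meet the circle.

0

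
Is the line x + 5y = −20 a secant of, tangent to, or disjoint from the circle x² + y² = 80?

Substituting the line into the circle gives 26x² + 40x − 1600 = 0.
Discriminant = (40)² − 4·26·(−1600) = 168000 > 0.
Two real roots: the line is a secant.

secant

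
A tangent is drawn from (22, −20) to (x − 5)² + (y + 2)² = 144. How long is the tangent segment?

√469

With centre O = (5, −2), |OP|² = 613 and r² = 144.
Power of the point: PT² = |PO|² − r² = 469, so PT = √469.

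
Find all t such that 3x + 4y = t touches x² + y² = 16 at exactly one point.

t = −20 or t = 20

The line touches the circle iff its distance from (0, 0) is 4:
|3·0 + 4·0 − t| / √25 = 4
|t| = 4·5, so t = 20 or t = −20.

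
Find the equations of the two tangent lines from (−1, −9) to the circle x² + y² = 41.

5x + 4y = −41 and 4x − 5y = 41

Let a tangent through (−1, −9) have slope m. Its distance from (0, 0) must equal √41:
(1m − (9))² = 41(m² + 1)
20m² + 9m − 20 = 0, so m = −5/4 or m = 4/5.
With m = −5/4: 5x + 4y = −41. With m = 4/5: 4x − 5y = 41.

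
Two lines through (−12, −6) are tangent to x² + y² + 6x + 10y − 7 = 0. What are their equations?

5x − 4y = −36 and 4x + 5y = −78

Let a tangent through (−12, −6) have slope m. Its distance from (−3, −5) must equal √41:
(9m − (1))² = 41(m² + 1)
20m² − 9m − 20 = 0, so m = 5/4 or m = −4/5.
Through (−12, −6) these give 5x − 4y = −36 and 4x + 5y = −78.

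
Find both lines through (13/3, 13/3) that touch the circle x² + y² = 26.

Let a tangent through (13/3, 13/3) have slope m. Its distance from (0, 0) must equal √26:
(−13/3m − (−13/3))² = 26(m² + 1)
5m² + 26m + 5 = 0, so m = −1/5 or m = −5.
With m = −1/5: x + 5y = 26. With m = −5: 5x + y = 26.

x + 5y = 26 and 5x + y = 26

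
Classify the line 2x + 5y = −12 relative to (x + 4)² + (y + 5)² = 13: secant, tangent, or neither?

neither

Substituting the line into the circle gives 29x² + 148x + 244 = 0.
Δ = 21904 − 28304 = −6400.
No real roots: the line does not meet the circle.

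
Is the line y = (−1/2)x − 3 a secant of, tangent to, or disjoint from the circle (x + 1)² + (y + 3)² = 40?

Centre (−1, −3), r² = 40. Distance² from centre to line = (−1)²/5 = 1/5.
Since d² < r², the line cuts the circle twice.

secant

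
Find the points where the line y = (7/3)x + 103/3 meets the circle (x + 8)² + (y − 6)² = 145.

From the line, y = (103 + 7x)/3. Substituting:
58x² + 1334x + 6496 = 0  ⟹  x² + 23x + 112 = 0
x = −7 or x = −16, giving (−7, 18) and (−16, −3).

(−16, −3) and (−7, 18)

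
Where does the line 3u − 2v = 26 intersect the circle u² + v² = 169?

Substitute v = (−26 + 3u)/2:
13u² − 156u = 0  ⟹  u² − 12u = 0
u = 12 or u = 0, giving (12, 5) and (0, −13).

(0, −13) and (12, 5)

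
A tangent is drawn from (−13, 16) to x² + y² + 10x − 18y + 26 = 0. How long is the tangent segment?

The centre is (−5, 9) and r = 4√5. The square of the distance from P to the centre is 64 + 49 = 113.
The tangent meets the radius at right angles, so tangent² = |PO|² − r² = 113 − 80 = 33.

√33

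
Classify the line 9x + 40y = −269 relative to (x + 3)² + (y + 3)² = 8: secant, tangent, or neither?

neither

Substituting the line into the circle gives 1681x² + 12282x + 23801 = 0.
Δ = 150847524 − 160037924 = −9190400.
No real roots: the line does not meet the circle.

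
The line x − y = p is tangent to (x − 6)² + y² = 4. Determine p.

p = 6 ± 2√2

The line touches the circle iff its distance from (6, 0) is 2:
|1·6 − 1·0 − p| / √2 = 2
|p − (6)| = 2√2.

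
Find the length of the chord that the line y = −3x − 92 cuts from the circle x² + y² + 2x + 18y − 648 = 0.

6√10

From the line, y = −3x − 92. Substituting:
10x² + 500x + 6160 = 0  ⟹  x² + 50x + 616 = 0
x = −22 or x = −28, giving (−22, −26) and (−28, −8).
Chord length = distance between (−22, −26) and (−28, −8) = √360 = 6√10.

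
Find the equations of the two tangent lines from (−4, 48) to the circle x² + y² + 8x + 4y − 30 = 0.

Write the tangent as mx − y + (48 − m·(−4)) = 0 and set its distance from the centre to 5√2:
(0m − (−50))² = 50(m² + 1)
m² − 49 = 0, so m = −7 or m = 7.
Through (−4, 48) these give 7x + y = 20 and 7x − y = −76.

7x + y = 20 and 7x − y = −76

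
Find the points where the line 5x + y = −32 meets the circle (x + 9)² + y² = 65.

Substitute y = −5x − 32:
26x² + 338x + 1040 = 0  ⟹  x² + 13x + 40 = 0
x = −5 or x = −8, giving (−5, −7) and (−8, 8).

(−8, 8) and (−5, −7)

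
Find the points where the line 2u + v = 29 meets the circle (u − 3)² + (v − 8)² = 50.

(8, 13) and (10, 9)

From the line, v = −2u + 29. Substituting:
5u² − 90u + 400 = 0  ⟹  u² − 18u + 80 = 0
u = 10 or u = 8, giving (10, 9) and (8, 13).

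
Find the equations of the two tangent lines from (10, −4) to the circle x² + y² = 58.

7x + 3y = 58 and 3x − 7y = 58

Write the tangent as mx − y + (−4 − m·(10)) = 0 and set its distance from the centre to √58:
(−10m − (4))² = 58(m² + 1)
21m² + 40m − 21 = 0, so m = −7/3 or m = 3/7.
Through (10, −4) these give 7x + 3y = 58 and 3x − 7y = 58.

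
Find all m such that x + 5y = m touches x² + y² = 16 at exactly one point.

m = ±4√26

The line touches the circle iff its distance from (0, 0) is 4:
|1·0 + 5·0 − m| / √26 = 4
|m| = 4√26.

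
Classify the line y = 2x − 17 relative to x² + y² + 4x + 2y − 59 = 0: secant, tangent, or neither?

neither

Centre (−2, −1), r² = 64. Distance² from centre to line = (−20)²/5 = 80.
Since d² > r², the line lies outside the circle.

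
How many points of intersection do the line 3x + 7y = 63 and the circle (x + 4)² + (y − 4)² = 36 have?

0

d² = (3·(−4) + 7·4 − (63))²/58 = 2209/58; r² = 36.
Since d² > r², the line lies outside the circle.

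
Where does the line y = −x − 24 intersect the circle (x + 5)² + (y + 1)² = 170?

(−16, −8) and (−12, −12)

From the line, y = −x − 24. Substituting:
2x² + 56x + 384 = 0  ⟹  x² + 28x + 192 = 0
x = −12 or x = −16, giving (−12, −12) and (−16, −8).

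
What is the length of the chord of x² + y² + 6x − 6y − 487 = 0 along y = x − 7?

From the line, y = x − 7. Substituting:
2x² − 14x − 396 = 0  ⟹  x² − 7x − 198 = 0
x = 18 or x = −11, giving (18, 11) and (−11, −18).
|(18, 11) − (−11, −18)| = √((29)² + (29)²) = 29√2.

29√2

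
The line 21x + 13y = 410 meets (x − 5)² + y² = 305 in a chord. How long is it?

The distance from (5, 0) to the line is 305/√610, and r² = 305.
Half the chord is √(r² − d²) = √(305/2), so the full chord is √610.

√610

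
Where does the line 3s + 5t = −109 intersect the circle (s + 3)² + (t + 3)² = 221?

Substitute t = (−109 − 3s)/5:
34s² + 714s + 3536 = 0  ⟹  s² + 21s + 104 = 0
s = −8 or s = −13, giving (−8, −17) and (−13, −14).

(−13, −14) and (−8, −17)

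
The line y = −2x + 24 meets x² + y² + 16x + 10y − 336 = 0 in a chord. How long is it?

4√5

From the line, y = −2x + 24. Substituting:
5x² − 100x + 480 = 0  ⟹  x² − 20x + 96 = 0
x = 12 or x = 8, giving (12, 0) and (8, 8).
Chord length = distance between (12, 0) and (8, 8) = √80 = 4√5.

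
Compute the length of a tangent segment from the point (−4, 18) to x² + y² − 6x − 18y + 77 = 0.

Centre (3, 9), r² = 13. |PO|² = (−7)² + (9)² = 130.
Power of the point: PT² = |PO|² − r² = 117, so PT = 3√13.

3√13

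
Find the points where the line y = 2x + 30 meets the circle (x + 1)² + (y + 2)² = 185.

(−14, 2) and (−12, 6)

From the line, y = 2x + 30. Substituting:
5x² + 130x + 840 = 0  ⟹  x² + 26x + 168 = 0
x = −12 or x = −14, giving (−12, 6) and (−14, 2).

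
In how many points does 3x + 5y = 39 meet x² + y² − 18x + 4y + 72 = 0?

0

Centre (9, −2), r² = 13. Distance² from centre to line = (−22)²/34 = 242/17.
Since d² > r², the line lies outside the circle.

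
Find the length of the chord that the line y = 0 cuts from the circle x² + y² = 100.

Express y = 0 and substitute into the circle:
x² − 100 = 0
x = 10 or x = −10, giving (10, 0) and (−10, 0).
|(10, 0) − (−10, 0)| = √((20)² + (0)²) = 20.

20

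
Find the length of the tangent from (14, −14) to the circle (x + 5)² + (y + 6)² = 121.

4√19

Centre (−5, −6), r² = 121. |PO|² = (19)² + (−8)² = 425.
By the tangent–radius right angle, tangent length = √(|PO|² − r²) = √304 = 4√19.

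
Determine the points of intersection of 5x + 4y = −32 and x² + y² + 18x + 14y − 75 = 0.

From the line, y = (−32 − 5x)/4. Substituting:
41x² + 328x − 1968 = 0  ⟹  x² + 8x − 48 = 0
x = 4 or x = −12, giving (4, −13) and (−12, 7).

(−12, 7) and (4, −13)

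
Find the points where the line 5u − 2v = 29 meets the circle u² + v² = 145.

(1, −12) and (9, 8)

From the line, v = (−29 + 5u)/2. Substituting:
29u² − 290u + 261 = 0  ⟹  u² − 10u + 9 = 0
u = 9 or u = 1, giving (9, 8) and (1, −12).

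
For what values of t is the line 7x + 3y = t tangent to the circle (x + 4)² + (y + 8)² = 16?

t = −52 ± 4√58

For a tangent, require d(centre, line) = r = 4.
|7·(−4) + 3·(−8) − t| / √58 = 4
|t − (−52)| = 4√58.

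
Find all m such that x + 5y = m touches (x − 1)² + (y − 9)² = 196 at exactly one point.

m = 46 ± 14√26

Tangency holds when the distance from the centre (1, 9) to the line equals the radius 14:
|1·1 + 5·9 − m| / √26 = 14
|m − (46)| = 14√26.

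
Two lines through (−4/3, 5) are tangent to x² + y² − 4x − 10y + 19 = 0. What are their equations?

3x − y = −9 and 3x + y = 1

A line y − (5) = m(x − (−4/3)) is tangent when its distance from (2, 5) is √10:
(10/3m − (0))² = 10(m² + 1)
m² − 9 = 0, so m = 3 or m = −3.
With m = 3: 3x − y = −9. With m = −3: 3x + y = 1.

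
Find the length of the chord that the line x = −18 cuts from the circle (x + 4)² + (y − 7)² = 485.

The distance from (−4, 7) to the line is 14, and r² = 485.
Half the chord is √(r² − d²) = √(289), so the full chord is 34.

34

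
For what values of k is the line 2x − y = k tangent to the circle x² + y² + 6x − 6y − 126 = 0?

k = −9 ± 12√5

Tangency holds when the distance from the centre (−3, 3) to the line equals the radius 12:
|2·(−3) − 1·3 − k| / √5 = 12
|k − (−9)| = 12√5.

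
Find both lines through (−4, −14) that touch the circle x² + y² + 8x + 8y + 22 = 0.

Write the tangent as mx − y + (−14 − m·(−4)) = 0 and set its distance from the centre to √10:
(0m − (10))² = 10(m² + 1)
m² − 9 = 0, so m = −3 or m = 3.
With m = −3: 3x + y = −26. With m = 3: 3x − y = 2.

3x + y = −26 and 3x − y = 2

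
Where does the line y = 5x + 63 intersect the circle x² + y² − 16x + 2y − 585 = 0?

Substitute y = 5x + 63:
26x² + 624x + 3510 = 0  ⟹  x² + 24x + 135 = 0
x = −9 or x = −15, giving (−9, 18) and (−15, −12).

(−15, −12) and (−9, 18)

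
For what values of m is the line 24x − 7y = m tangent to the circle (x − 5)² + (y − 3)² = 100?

Tangency holds when the distance from the centre (5, 3) to the line equals the radius 10:
|24·5 − 7·3 − m| / √625 = 10
|m − (99)| = 10·25, so m = 349 or m = −151.

m = −151 or m = 349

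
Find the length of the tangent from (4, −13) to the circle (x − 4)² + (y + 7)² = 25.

√11

The centre is (4, −7) and r = 5. The square of the distance from P to the centre is 0 + 36 = 36.
By the tangent–radius right angle, tangent length = √(|PO|² − r²) = √11.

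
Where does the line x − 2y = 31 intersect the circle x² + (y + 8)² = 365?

Express y = (−31 + x)/2 and substitute into the circle:
5x² − 30x − 1235 = 0  ⟹  x² − 6x − 247 = 0
x = 19 or x = −13, giving (19, −6) and (−13, −22).

(−13, −22) and (19, −6)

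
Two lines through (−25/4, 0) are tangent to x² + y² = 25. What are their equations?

Let a tangent through (−25/4, 0) have slope m. Its distance from (0, 0) must equal 5:
[m·(25/4) − (0)]² = 25(m² + 1)
9m² − 16 = 0, so m = 4/3 or m = −4/3.
Through (−25/4, 0) these give 4x − 3y = −25 and 4x + 3y = −25.

4x − 3y = −25 and 4x + 3y = −25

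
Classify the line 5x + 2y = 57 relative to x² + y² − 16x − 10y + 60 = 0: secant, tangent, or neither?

secant

Substituting the line into the circle gives 29x² − 534x + 2349 = 0.
Δ = 285156 − 272484 = 12672.
Two real roots: the line is a secant.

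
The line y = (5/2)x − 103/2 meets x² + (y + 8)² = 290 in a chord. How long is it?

Express y = (−103 + 5x)/2 and substitute into the circle:
29x² − 870x + 6409 = 0  ⟹  x² − 30x + 221 = 0
x = 17 or x = 13, giving (17, −9) and (13, −19).
Chord length = distance between (17, −9) and (13, −19) = √116 = 2√29.

2√29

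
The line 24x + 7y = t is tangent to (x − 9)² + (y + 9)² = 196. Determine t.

t = −197 or t = 503

For a tangent, require d(centre, line) = r = 14.
|24·9 + 7·(−9) − t| / √625 = 14
|t − (153)| = 14·25, so t = 503 or t = −197.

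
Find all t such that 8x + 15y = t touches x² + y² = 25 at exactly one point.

t = −85 or t = 85

For a tangent, require d(centre, line) = r = 5.
|8·0 + 15·0 − t| / √289 = 5
|t| = 5·17, so t = 85 or t = −85.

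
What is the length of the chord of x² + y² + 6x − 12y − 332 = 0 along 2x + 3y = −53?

Express y = (−53 − 2x)/3 and substitute into the circle:
13x² + 338x + 1729 = 0  ⟹  x² + 26x + 133 = 0
x = −7 or x = −19, giving (−7, −13) and (−19, −5).
Chord length = distance between (−7, −13) and (−19, −5) = √208 = 4√13.

4√13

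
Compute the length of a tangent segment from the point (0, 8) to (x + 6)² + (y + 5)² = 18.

The centre is (−6, −5) and r = 3√2. The square of the distance from P to the centre is 36 + 169 = 205.
Power of the point: PT² = |PO|² − r² = 187, so PT = √187.

√187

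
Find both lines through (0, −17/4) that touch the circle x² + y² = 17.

x − 4y = 17 and x + 4y = −17

Let a tangent through (0, −17/4) have slope m. Its distance from (0, 0) must equal √17:
(0m − (17/4))² = 17(m² + 1)
16m² − 1 = 0, so m = 1/4 or m = −1/4.
Through (0, −17/4) these give x − 4y = 17 and x + 4y = −17.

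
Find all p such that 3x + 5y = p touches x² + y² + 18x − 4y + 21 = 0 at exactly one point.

p = −17 ± 8√34

The line touches the circle iff its distance from (−9, 2) is 8:
|3·(−9) + 5·2 − p| / √34 = 8
|p − (−17)| = 8√34.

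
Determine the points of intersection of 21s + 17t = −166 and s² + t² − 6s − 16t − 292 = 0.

(−16, 10) and (1, −11)

From the line, t = (−166 − 21s)/17. Substituting:
730s² + 10950s − 11680 = 0  ⟹  s² + 15s − 16 = 0
s = 1 or s = −16, giving (1, −11) and (−16, 10).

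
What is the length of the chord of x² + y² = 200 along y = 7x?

The distance from (0, 0) to the line is 0/√50, and r² = 200.
Chord = 2√(r² − d²) = 2·√(200) = 20√2.

20√2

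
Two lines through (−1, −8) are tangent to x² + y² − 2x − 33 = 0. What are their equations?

Let a tangent through (−1, −8) have slope m. Its distance from (1, 0) must equal √34:
[m·(2) − (8)]² = 34(m² + 1)
15m² + 16m − 15 = 0, so m = −5/3 or m = 3/5.
With m = −5/3: 5x + 3y = −29. With m = 3/5: 3x − 5y = 37.

5x + 3y = −29 and 3x − 5y = 37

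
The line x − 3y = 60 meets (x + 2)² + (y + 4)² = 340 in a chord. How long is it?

6√10

Centre (−2, −4), r² = 340. Perpendicular distance d from centre to line = |−50| / √10 = 50/√10.
Chord = 2√(r² − d²) = 2·√(90) = 6√10.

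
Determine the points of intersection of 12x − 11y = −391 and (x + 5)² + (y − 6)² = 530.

(−28, 5) and (−6, 29)

Express y = (391 + 12x)/11 and substitute into the circle:
265x² + 9010x + 44520 = 0  ⟹  x² + 34x + 168 = 0
x = −6 or x = −28, giving (−6, 29) and (−28, 5).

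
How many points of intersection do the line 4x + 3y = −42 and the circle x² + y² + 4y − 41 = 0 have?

Substituting the line into the circle gives 25x² + 288x + 891 = 0.
Discriminant = (288)² − 4·25·(891) = −6156 < 0.
No real roots: the line does not meet the circle.

0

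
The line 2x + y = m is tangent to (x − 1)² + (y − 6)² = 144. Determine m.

m = 8 ± 12√5

The line touches the circle iff its distance from (1, 6) is 12:
|2·1 + 1·6 − m| / √5 = 12
|m − (8)| = 12√5.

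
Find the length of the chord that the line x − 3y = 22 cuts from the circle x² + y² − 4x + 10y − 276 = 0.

11√10

The distance from (2, −5) to the line is 5/√10, and r² = 305.
Half the chord is √(r² − d²) = √(605/2), so the full chord is 11√10.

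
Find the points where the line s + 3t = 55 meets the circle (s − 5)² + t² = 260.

(7, 16) and (13, 14)

Substitute t = (55 − s)/3:
10s² − 200s + 910 = 0  ⟹  s² − 20s + 91 = 0
s = 13 or s = 7, giving (13, 14) and (7, 16).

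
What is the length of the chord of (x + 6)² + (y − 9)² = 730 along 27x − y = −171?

The distance from (−6, 9) to the line is 0/√730, and r² = 730.
Half the chord is √(r² − d²) = √(730), so the full chord is 2√730.

2√730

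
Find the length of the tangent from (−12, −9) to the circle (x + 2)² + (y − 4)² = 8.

3√29

With centre O = (−2, 4), |OP|² = 269 and r² = 8.
By the tangent–radius right angle, tangent length = √(|PO|² − r²) = √261 = 3√29.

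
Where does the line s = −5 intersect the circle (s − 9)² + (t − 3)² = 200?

The line gives s = −5. Substituting into the circle:
t² − 6t + 5 = 0
t = 5 or t = 1, giving (−5, 5) and (−5, 1).

(−5, 1) and (−5, 5)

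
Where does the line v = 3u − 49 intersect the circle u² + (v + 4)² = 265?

(11, −16) and (16, −1)

Express v = 3u − 49 and substitute into the circle:
10u² − 270u + 1760 = 0  ⟹  u² − 27u + 176 = 0
u = 16 or u = 11, giving (16, −1) and (11, −16).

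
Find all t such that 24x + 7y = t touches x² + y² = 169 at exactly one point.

For a tangent, require d(centre, line) = r = 13.
|24·0 + 7·0 − t| / √625 = 13
|t| = 13·25, so t = 325 or t = −325.

t = −325 or t = 325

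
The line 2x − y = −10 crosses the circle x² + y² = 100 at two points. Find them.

(−8, −6) and (0, 10)

Substitute y = 2x + 10:
5x² + 40x = 0  ⟹  x² + 8x = 0
x = 0 or x = −8, giving (0, 10) and (−8, −6).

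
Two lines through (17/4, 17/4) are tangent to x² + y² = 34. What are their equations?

Let a tangent through (17/4, 17/4) have slope m. Its distance from (0, 0) must equal √34:
[m·(−17/4) − (−17/4)]² = 34(m² + 1)
15m² + 34m + 15 = 0, so m = −5/3 or m = −3/5.
With m = −5/3: 5x + 3y = 34. With m = −3/5: 3x + 5y = 34.

5x + 3y = 34 and 3x + 5y = 34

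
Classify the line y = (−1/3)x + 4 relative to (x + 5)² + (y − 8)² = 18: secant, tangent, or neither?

Substituting the line into the circle gives 10x² + 114x + 207 = 0.
Discriminant = (114)² − 4·10·(207) = 4716 > 0.
Two real roots: the line is a secant.

secant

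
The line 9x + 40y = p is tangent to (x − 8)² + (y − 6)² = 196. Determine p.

p = −262 or p = 886

The line touches the circle iff its distance from (8, 6) is 14:
|9·8 + 40·6 − p| / √1681 = 14
|p − (312)| = 14·41, so p = 886 or p = −262.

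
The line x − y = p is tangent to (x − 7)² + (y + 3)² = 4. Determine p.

p = 10 ± 2√2

Tangency holds when the distance from the centre (7, −3) to the line equals the radius 2:
|1·7 − 1·(−3) − p| / √2 = 2
|p − (10)| = 2√2.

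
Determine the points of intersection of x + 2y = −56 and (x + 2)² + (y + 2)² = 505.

(−14, −21) and (−10, −23)

Substitute y = (−56 − x)/2:
5x² + 120x + 700 = 0  ⟹  x² + 24x + 140 = 0
x = −10 or x = −14, giving (−10, −23) and (−14, −21).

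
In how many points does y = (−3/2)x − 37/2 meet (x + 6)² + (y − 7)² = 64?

Centre (−6, 7), r² = 64. Distance² from centre to line = (33)²/13 = 1089/13.
Since d² > r², the line lies outside the circle.

0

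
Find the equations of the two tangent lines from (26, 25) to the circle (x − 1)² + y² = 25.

4x − 3y = 29 and 3x − 4y = −22

Write the tangent as mx − y + (25 − m·(26)) = 0 and set its distance from the centre to 5:
[m·(−25) − (−25)]² = 25(m² + 1)
12m² − 25m + 12 = 0, so m = 4/3 or m = 3/4.
Through (26, 25) these give 4x − 3y = 29 and 3x − 4y = −22.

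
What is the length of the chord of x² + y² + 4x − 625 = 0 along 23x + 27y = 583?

Centre (−2, 0), r² = 629. Perpendicular distance d from centre to line = |−629| / √1258 = 629/√1258.
Half the chord is √(r² − d²) = √(629/2), so the full chord is √1258.

√1258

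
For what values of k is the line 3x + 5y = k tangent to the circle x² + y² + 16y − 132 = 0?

The line touches the circle iff its distance from (0, −8) is 14:
|3·0 + 5·(−8) − k| / √34 = 14
|k − (−40)| = 14√34.

k = −40 ± 14√34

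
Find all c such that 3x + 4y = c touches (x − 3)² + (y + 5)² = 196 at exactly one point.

c = −81 or c = 59

Tangency holds when the distance from the centre (3, −5) to the line equals the radius 14:
|3·3 + 4·(−5) − c| / √25 = 14
|c − (−11)| = 14·5, so c = 59 or c = −81.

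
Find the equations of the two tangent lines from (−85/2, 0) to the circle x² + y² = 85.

2x − 9y = −85 and 2x + 9y = −85

Write the tangent as mx − y + (0 − m·(−85/2)) = 0 and set its distance from the centre to √85:
(85/2m − (0))² = 85(m² + 1)
81m² − 4 = 0, so m = 2/9 or m = −2/9.
With m = 2/9: 2x − 9y = −85. With m = −2/9: 2x + 9y = −85.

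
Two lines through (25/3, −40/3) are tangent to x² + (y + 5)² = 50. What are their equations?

A line y − (−40/3) = m(x − (25/3)) is tangent when its distance from (0, −5) is 5√2:
[m·(−25/3) − (25/3)]² = 50(m² + 1)
7m² + 50m + 7 = 0, so m = −1/7 or m = −7.
Through (25/3, −40/3) these give x + 7y = −85 and 7x + y = 45.

x + 7y = −85 and 7x + y = 45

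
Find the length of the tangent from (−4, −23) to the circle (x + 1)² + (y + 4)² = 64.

With centre O = (−1, −4), |OP|² = 370 and r² = 64.
The tangent meets the radius at right angles, so tangent² = |PO|² − r² = 370 − 64 = 306.

3√34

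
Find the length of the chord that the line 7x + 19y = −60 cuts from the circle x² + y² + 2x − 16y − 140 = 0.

Express y = (−60 − 7x)/19 and substitute into the circle:
410x² + 3690x − 28700 = 0  ⟹  x² + 9x − 70 = 0
x = 5 or x = −14, giving (5, −5) and (−14, 2).
|(5, −5) − (−14, 2)| = √((19)² + (−7)²) = √410.

√410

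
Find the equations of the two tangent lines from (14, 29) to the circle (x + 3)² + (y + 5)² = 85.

A line y − (29) = m(x − (14)) is tangent when its distance from (−3, −5) is √85:
(−17m − (−34))² = 85(m² + 1)
12m² − 68m + 63 = 0, so m = 7/6 or m = 9/2.
Through (14, 29) these give 7x − 6y = −76 and 9x − 2y = 68.

7x − 6y = −76 and 9x − 2y = 68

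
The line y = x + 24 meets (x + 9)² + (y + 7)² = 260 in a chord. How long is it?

Centre (−9, −7), r² = 260. Perpendicular distance d from centre to line = |22| / √2 = 22/√2.
Half the chord is √(r² − d²) = √(18), so the full chord is 6√2.

6√2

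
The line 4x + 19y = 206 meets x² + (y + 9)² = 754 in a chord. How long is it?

Substitute y = (206 − 4x)/19:
377x² − 3016x − 130065 = 0  ⟹  x² − 8x − 345 = 0
x = 23 or x = −15, giving (23, 6) and (−15, 14).
|(23, 6) − (−15, 14)| = √((38)² + (−8)²) = 2√377.

2√377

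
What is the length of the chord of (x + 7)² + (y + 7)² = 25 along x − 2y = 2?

4√5

Substitute y = (−2 + x)/2:
5x² + 80x + 240 = 0  ⟹  x² + 16x + 48 = 0
x = −4 or x = −12, giving (−4, −3) and (−12, −7).
Chord length = distance between (−4, −3) and (−12, −7) = √80 = 4√5.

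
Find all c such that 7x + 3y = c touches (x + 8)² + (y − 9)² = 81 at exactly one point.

c = −29 ± 9√58

Tangency holds when the distance from the centre (−8, 9) to the line equals the radius 9:
|7·(−8) + 3·9 − c| / √58 = 9
|c − (−29)| = 9√58.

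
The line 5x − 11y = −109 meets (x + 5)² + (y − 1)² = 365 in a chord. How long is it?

3√146

From the line, y = (109 + 5x)/11. Substituting:
146x² + 2190x − 31536 = 0  ⟹  x² + 15x − 216 = 0
x = 9 or x = −24, giving (9, 14) and (−24, −1).
|(9, 14) − (−24, −1)| = √((33)² + (15)²) = 3√146.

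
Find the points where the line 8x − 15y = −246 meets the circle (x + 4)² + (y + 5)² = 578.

(−27, 2) and (3, 18)

From the line, y = (246 + 8x)/15. Substituting:
289x² + 6936x − 23409 = 0  ⟹  x² + 24x − 81 = 0
x = 3 or x = −27, giving (3, 18) and (−27, 2).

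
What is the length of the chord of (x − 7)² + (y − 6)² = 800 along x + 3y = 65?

Centre (7, 6), r² = 800. Perpendicular distance d from centre to line = |−40| / √10 = 40/√10.
Chord = 2√(r² − d²) = 2·√(640) = 16√10.

16√10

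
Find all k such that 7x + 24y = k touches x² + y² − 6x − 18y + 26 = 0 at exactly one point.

k = 37 or k = 437

The line touches the circle iff its distance from (3, 9) is 8:
|7·3 + 24·9 − k| / √625 = 8
|k − (237)| = 8·25, so k = 437 or k = 37.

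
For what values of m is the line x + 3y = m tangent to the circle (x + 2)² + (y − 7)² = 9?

The line touches the circle iff its distance from (−2, 7) is 3:
|1·(−2) + 3·7 − m| / √10 = 3
|m − (19)| = 3√10.

m = 19 ± 3√10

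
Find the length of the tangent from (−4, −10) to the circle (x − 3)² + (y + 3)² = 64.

√34

With centre O = (3, −3), |OP|² = 98 and r² = 64.
Power of the point: PT² = |PO|² − r² = 34, so PT = √34.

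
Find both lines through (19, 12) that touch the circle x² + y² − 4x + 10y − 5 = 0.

5x − 3y = 59 and 3x − 5y = −3

A line y − (12) = m(x − (19)) is tangent when its distance from (2, −5) is √34:
[m·(−17) − (−17)]² = 34(m² + 1)
15m² − 34m + 15 = 0, so m = 5/3 or m = 3/5.
Through (19, 12) these give 5x − 3y = 59 and 3x − 5y = −3.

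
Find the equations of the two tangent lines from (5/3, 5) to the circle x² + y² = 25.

Write the tangent as mx − y + (5 − m·(5/3)) = 0 and set its distance from the centre to 5:
(−5/3m − (−5))² = 25(m² + 1)
4m² + 3m = 0, so m = −3/4 or m = 0.
With m = −3/4: 3x + 4y = 25. With m = 0: y = 5.

3x + 4y = 25 and y = 5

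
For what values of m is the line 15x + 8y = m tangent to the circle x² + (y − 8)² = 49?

m = −55 or m = 183

Tangency holds when the distance from the centre (0, 8) to the line equals the radius 7:
|15·0 + 8·8 − m| / √289 = 7
|m − (64)| = 7·17, so m = 183 or m = −55.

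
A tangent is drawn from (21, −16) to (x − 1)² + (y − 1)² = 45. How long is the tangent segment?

Centre (1, 1), r² = 45. |PO|² = (20)² + (−17)² = 689.
The tangent meets the radius at right angles, so tangent² = |PO|² − r² = 689 − 45 = 644.

2√161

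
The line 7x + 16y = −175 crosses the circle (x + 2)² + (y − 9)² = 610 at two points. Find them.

From the line, y = (−175 − 7x)/16. Substituting:
305x² + 5490x − 53375 = 0  ⟹  x² + 18x − 175 = 0
x = 7 or x = −25, giving (7, −14) and (−25, 0).

(−25, 0) and (7, −14)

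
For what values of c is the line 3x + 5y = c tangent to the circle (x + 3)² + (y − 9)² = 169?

The line touches the circle iff its distance from (−3, 9) is 13:
|3·(−3) + 5·9 − c| / √34 = 13
|c − (36)| = 13√34.

c = 36 ± 13√34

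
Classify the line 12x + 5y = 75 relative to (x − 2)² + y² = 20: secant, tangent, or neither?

secant

d² = (12·2 + 5·0 − (75))²/169 = 2601/169; r² = 20.
Since d² < r², the line cuts the circle twice.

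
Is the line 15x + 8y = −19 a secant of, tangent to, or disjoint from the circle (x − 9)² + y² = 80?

Centre (9, 0), r² = 80. Distance² from centre to line = (154)²/289 = 23716/289.
Since d² > r², the line lies outside the circle.

disjoint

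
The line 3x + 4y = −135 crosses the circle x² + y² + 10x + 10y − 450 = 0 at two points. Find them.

Express y = (−135 − 3x)/4 and substitute into the circle:
25x² + 850x + 5625 = 0  ⟹  x² + 34x + 225 = 0
x = −9 or x = −25, giving (−9, −27) and (−25, −15).

(−25, −15) and (−9, −27)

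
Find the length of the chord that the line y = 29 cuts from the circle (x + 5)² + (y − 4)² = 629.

4

Substitute y = 29:
x² + 10x + 21 = 0
x = −3 or x = −7, giving (−3, 29) and (−7, 29).
|(−3, 29) − (−7, 29)| = √((4)² + (0)²) = 4.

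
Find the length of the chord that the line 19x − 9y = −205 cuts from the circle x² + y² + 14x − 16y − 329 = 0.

2√442

Centre (−7, 8), r² = 442. Perpendicular distance d from centre to line = |0| / √442 = 0/√442.
Half the chord is √(r² − d²) = √(442), so the full chord is 2√442.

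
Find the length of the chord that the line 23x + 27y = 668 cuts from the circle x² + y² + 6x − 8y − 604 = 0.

√1258

Express y = (668 − 23x)/27 and substitute into the circle:
1258x² − 21386x − 138380 = 0  ⟹  x² − 17x − 110 = 0
x = 22 or x = −5, giving (22, 6) and (−5, 29).
|(22, 6) − (−5, 29)| = √((27)² + (−23)²) = √1258.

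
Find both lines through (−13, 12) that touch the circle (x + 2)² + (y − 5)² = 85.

Write the tangent as mx − y + (12 − m·(−13)) = 0 and set its distance from the centre to √85:
[m·(11) − (−7)]² = 85(m² + 1)
18m² + 77m − 18 = 0, so m = 2/9 or m = −9/2.
With m = 2/9: 2x − 9y = −134. With m = −9/2: 9x + 2y = −93.

2x − 9y = −134 and 9x + 2y = −93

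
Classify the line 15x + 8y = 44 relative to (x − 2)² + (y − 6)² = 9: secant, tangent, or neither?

secant

Centre (2, 6), r² = 9. Distance² from centre to line = (34)²/289 = 4.
Since d² < r², the line cuts the circle twice.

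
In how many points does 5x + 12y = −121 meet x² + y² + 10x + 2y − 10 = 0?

Centre (−5, −1), r² = 36. Distance² from centre to line = (84)²/169 = 7056/169.
Since d² > r², the line lies outside the circle.

0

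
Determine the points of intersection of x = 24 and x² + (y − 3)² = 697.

The line gives x = 24. Substituting into the circle:
y² − 6y − 112 = 0
y = 14 or y = −8, giving (24, 14) and (24, −8).

(24, −8) and (24, 14)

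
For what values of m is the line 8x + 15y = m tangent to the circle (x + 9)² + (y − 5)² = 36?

m = −99 or m = 105

Tangency holds when the distance from the centre (−9, 5) to the line equals the radius 6:
|8·(−9) + 15·5 − m| / √289 = 6
|m − (3)| = 6·17, so m = 105 or m = −99.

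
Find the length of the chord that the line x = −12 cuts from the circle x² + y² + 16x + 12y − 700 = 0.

56

The line gives x = −12. Substituting into the circle:
y² + 12y − 748 = 0
y = 22 or y = −34, giving (−12, 22) and (−12, −34).
|(−12, 22) − (−12, −34)| = √((0)² + (56)²) = 56.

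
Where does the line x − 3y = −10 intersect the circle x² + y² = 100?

Express y = (10 + x)/3 and substitute into the circle:
10x² + 20x − 800 = 0  ⟹  x² + 2x − 80 = 0
x = 8 or x = −10, giving (8, 6) and (−10, 0).

(−10, 0) and (8, 6)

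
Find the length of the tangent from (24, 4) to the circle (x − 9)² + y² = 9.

Centre (9, 0), r² = 9. |PO|² = (15)² + (4)² = 241.
The tangent meets the radius at right angles, so tangent² = |PO|² − r² = 241 − 9 = 232.

2√58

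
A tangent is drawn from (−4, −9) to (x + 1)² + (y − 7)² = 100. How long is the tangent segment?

√165

The centre is (−1, 7) and r = 10. The square of the distance from P to the centre is 9 + 256 = 265.
Power of the point: PT² = |PO|² − r² = 165, so PT = √165.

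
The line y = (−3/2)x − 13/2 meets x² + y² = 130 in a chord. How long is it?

The distance from (0, 0) to the line is 13/√13, and r² = 130.
Half the chord is √(r² − d²) = √(117), so the full chord is 6√13.

6√13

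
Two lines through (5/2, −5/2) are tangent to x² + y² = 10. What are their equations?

Let a tangent through (5/2, −5/2) have slope m. Its distance from (0, 0) must equal √10:
[m·(−5/2) − (5/2)]² = 10(m² + 1)
3m² − 10m + 3 = 0, so m = 1/3 or m = 3.
With m = 1/3: x − 3y = 10. With m = 3: 3x − y = 10.

x − 3y = 10 and 3x − y = 10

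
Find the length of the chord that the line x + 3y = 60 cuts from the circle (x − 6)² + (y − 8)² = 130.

4√10

The distance from (6, 8) to the line is 30/√10, and r² = 130.
Half the chord is √(r² − d²) = √(40), so the full chord is 4√10.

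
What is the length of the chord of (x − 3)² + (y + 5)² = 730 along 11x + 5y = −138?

From the line, y = (−138 − 11x)/5. Substituting:
146x² + 2336x − 5256 = 0  ⟹  x² + 16x − 36 = 0
x = 2 or x = −18, giving (2, −32) and (−18, 12).
Chord length = distance between (2, −32) and (−18, 12) = √2336 = 4√146.

4√146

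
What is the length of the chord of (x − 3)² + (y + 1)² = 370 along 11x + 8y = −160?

The distance from (3, −1) to the line is 185/√185, and r² = 370.
Chord = 2√(r² − d²) = 2·√(185) = 2√185.

2√185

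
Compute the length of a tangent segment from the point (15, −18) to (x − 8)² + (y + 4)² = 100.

√145

With centre O = (8, −4), |OP|² = 245 and r² = 100.
By the tangent–radius right angle, tangent length = √(|PO|² − r²) = √145.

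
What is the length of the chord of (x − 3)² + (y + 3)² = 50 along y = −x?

10√2

From the line, y = −x. Substituting:
2x² − 12x − 32 = 0  ⟹  x² − 6x − 16 = 0
x = 8 or x = −2, giving (8, −8) and (−2, 2).
|(8, −8) − (−2, 2)| = √((10)² + (−10)²) = 10√2.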